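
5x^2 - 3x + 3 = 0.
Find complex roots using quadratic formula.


disc = (-3)^2 - 4*5*3 = 9 - 60 = -51
sqrt(|disc|) = sqrt(51) = 7.1414
Real part = 3/(2*5) = 0.3000
Imag part = 7.1414/(2*5) = 0.7141

0.3000 ± 0.7141i


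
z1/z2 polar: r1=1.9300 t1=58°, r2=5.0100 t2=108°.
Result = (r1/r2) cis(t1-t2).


r = 1.9300 / 5.0100 = 0.3852
theta = 58° - 108° = -50° = 310° (mod 360)

0.3852 cis(310°)


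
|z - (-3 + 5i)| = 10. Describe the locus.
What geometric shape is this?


|z - z0| = r is a circle with center z0 and radius r.
Center = (-3, 5), radius = 10

Circle with center (-3, 5) and radius 10


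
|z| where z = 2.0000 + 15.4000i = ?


|z| = sqrt(2^2 + 15.4^2) = sqrt(4 + 237.16) = sqrt(241.16) = 15.5293

|z| = 15.5293


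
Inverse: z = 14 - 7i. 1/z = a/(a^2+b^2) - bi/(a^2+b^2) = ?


|z|^2 = 196+49 = 245
1/z = (14 + 7i)/245

1/z = 0.0571 + 0.0286i


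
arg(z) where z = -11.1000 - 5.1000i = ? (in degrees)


Re = -11.1, Im = -5.1
arg = atan2(-5.1, -11.1) = -155.3231 degrees

arg(z) = -155.3231 degrees


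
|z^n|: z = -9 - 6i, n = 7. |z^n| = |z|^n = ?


|z| = sqrt(81+36) = sqrt(117) = 10.8167
|z^7| = |z|^7 = (sqrt(117))^7 = 117^3 * sqrt(117) = 1601613*sqrt(117)

|z^7| = 1601613*sqrt(117) ≈ 17324093.3848


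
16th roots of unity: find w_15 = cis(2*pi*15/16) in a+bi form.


Angle = 360*15/16 = 337.5°
a = cos(337.5°) = 0.9239
b = sin(337.5°) = -0.3827

0.9239 - 0.3827i


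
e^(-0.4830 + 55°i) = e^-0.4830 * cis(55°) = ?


e^-0.4830 = 0.6169
cos(55°) = 0.5736
sin(55°) = 0.8192
Real = 0.6169*0.5736 = 0.3539
Imag = 0.6169*0.8192 = 0.5054

0.3539 + 0.5054i


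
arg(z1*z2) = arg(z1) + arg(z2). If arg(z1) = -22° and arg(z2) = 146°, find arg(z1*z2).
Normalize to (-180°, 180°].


arg(z1*z2) = -22° + 146° = 124°
Normalized to (-180°, 180°]: 124°

124°


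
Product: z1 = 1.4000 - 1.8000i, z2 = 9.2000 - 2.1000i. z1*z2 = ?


Real = 1.4*9.2 - (-1.8)*(-2.1) = 12.88 - 3.78 = 9.1
Imag = 1.4*(-2.1) + 9.2*(-1.8) = -2.94 - (16.56) = -19.5

9.1000 - 19.5000i


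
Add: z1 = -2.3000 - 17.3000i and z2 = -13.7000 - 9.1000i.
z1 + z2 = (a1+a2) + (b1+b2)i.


Real: -2.3 - 13.7 = -16
Imag: -17.3 - 9.1 = -26.4

-16.0000 - 26.4000i


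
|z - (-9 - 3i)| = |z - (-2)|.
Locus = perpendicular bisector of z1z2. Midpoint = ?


Equal distances means the locus is the perpendicular bisector of z1 and z2.
Midpoint = ((-9+(-2))/2, (-3+0)/2) = (-5.5000, -1.5000)

Perpendicular bisector through (-5.5000, -1.5000)


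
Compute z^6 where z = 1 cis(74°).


r^6 = 1^6 = 1
n*theta = 6*74° = 444° = 84° (mod 360)
a = 1*cos(84°) = 0.1045
b = 1*sin(84°) = 0.9945

1 cis(84°) = 0.1045 + 0.9945i


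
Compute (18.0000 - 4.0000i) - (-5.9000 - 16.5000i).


Real: 18 + 5.9 = 23.9
Imag: -4 + 16.5 = 12.5

23.9000 + 12.5000i


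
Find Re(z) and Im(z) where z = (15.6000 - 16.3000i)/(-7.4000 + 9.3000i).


Multiply by conjugate: (15.6000 - 16.3000i)(-7.4000 - 9.3000i) / ((-7.4)^2 + 9.3^2)
Numerator real = 15.6*(-7.4) - (16.3)*9.3 = -267.03
Numerator imag = -16.3*(-7.4) - 15.6*9.3 = -24.46
Denominator = 141.25
Re(z) = -267.03/141.25 = -1.8905
Im(z) = -24.46/141.25 = -0.1732

Re(z) = -1.8905, Im(z) = -0.1732


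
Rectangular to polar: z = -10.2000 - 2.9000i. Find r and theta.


r = sqrt(104.04+8.41) = sqrt(112.45) = 10.6042
theta = atan2(-2.9, -10.2) = -164.1288 degrees

r = 10.6042, theta = -164.1288 degrees


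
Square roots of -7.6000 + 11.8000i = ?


|z| = sqrt(57.76+139.24) = 14.0357
sqrt((|z|+a)/2) = sqrt((14.0357+(-7.6))/2) = sqrt(3.2178) = 1.7938
sqrt((|z|-a)/2) = sqrt((14.0357-(-7.6))/2) = sqrt(10.8178) = 3.2890

±(1.7938 + 3.2890i) i.e. 1.7938 + 3.2890i and -1.7938 - 3.2890i


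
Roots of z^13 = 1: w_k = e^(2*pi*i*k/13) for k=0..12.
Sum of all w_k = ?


The sum of all 13th roots of unity is 0.
Geometric series: (1 - w^13)/(1 - w) = (1-1)/(1-w) = 0 since w^13 = 1, w ≠ 1.
Alternatively: coefficient of z^12 in z^13 - 1 is 0.

0


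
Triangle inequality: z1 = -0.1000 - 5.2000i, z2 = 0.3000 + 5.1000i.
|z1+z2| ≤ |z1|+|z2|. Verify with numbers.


|z1| = sqrt((-0.1)^2 + (-5.2)^2) = sqrt(27.05) = 5.2010
|z2| = sqrt(0.3^2 + 5.1^2) = sqrt(26.1) = 5.1088
z1+z2 = 0.2000 - 0.1000i
|z1+z2| = sqrt(0.05) = 0.2236
|z1|+|z2| = 5.2010 + 5.1088 = 10.3098

|z1+z2| = 0.2236 ≤ |z1|+|z2| = 10.3098 (verified)


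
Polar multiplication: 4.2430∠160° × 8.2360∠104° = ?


r = 4.2430 * 8.2360 = 34.9453
theta = 160° + 104° = 264° = 264° (mod 360)

34.9453 cis(264°)


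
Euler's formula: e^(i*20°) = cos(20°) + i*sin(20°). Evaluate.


cos(20°) = 0.9397
sin(20°) = 0.3420

e^(i*20°) = 0.9397 + 0.3420i


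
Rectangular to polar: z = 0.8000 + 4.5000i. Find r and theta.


r = sqrt(0.64+20.25) = sqrt(20.89) = 4.5706
theta = atan2(4.5, 0.8) = 79.9194 degrees

r = 4.5706, theta = 79.9194 degrees


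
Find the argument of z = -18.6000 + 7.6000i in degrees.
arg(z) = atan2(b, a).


Re = -18.6, Im = 7.6
arg = atan2(7.6, -18.6) = 157.7750 degrees

arg(z) = 157.7750 degrees


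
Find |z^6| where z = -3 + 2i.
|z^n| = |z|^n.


|z| = sqrt(9+4) = sqrt(13) = 3.6056
|z^6| = |z|^6 = (sqrt(13))^6 = 13^3 = 2197

|z^6| = 2197


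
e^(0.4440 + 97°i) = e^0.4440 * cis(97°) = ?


e^0.4440 = 1.5589
cos(97°) = -0.1219
sin(97°) = 0.99255
Real = 1.5589*(-0.1219) = -0.1900
Imag = 1.5589*0.99255 = 1.5473

-0.1900 + 1.5473i


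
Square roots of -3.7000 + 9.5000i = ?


|z| = sqrt(13.69+90.25) = 10.1951
sqrt((|z|+a)/2) = sqrt((10.1951+(-3.7))/2) = sqrt(3.2475) = 1.8021
sqrt((|z|-a)/2) = sqrt((10.1951-(-3.7))/2) = sqrt(6.9475) = 2.6358

±(1.8021 + 2.6358i) i.e. 1.8021 + 2.6358i and -1.8021 - 2.6358i


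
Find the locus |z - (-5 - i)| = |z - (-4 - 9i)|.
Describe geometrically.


Equal distances means the locus is the perpendicular bisector of z1 and z2.
Midpoint = ((-5+(-4))/2, (-1+(-9))/2) = (-4.5000, -5.0000)

Perpendicular bisector through (-4.5000, -5.0000)


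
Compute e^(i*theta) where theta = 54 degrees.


cos(54°) = 0.5878
sin(54°) = 0.8090

e^(i*54°) = 0.5878 + 0.8090i


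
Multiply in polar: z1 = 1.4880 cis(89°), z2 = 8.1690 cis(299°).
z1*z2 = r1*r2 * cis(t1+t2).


r = 1.4880 * 8.1690 = 12.1555
theta = 89° + 299° = 388° = 28° (mod 360)

12.1555 cis(28°)


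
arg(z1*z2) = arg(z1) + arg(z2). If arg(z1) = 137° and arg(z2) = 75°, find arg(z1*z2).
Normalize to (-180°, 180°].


arg(z1*z2) = 137° + 75° = 212°
Normalized to (-180°, 180°]: -148°

-148°


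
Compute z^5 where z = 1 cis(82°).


r^5 = 1^5 = 1
n*theta = 5*82° = 410° = 50° (mod 360)
a = 1*cos(50°) = 0.6428
b = 1*sin(50°) = 0.7660

1 cis(50°) = 0.6428 + 0.7660i


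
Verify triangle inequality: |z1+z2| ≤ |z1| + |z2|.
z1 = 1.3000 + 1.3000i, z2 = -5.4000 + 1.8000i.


|z1| = sqrt(1.3^2 + 1.3^2) = sqrt(3.38) = 1.8385
|z2| = sqrt((-5.4)^2 + 1.8^2) = sqrt(32.4) = 5.6921
z1+z2 = -4.1000 + 3.1000i
|z1+z2| = sqrt(26.42) = 5.1400
|z1|+|z2| = 1.8385 + 5.6921 = 7.5306

|z1+z2| = 5.1400 ≤ |z1|+|z2| = 7.5306 (verified)


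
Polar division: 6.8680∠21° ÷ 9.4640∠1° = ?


r = 6.8680 / 9.4640 = 0.7257
theta = 21° - 1° = 20° = 20° (mod 360)

0.7257 cis(20°)


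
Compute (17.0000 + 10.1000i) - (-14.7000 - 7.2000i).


Real: 17 + 14.7 = 31.7
Imag: 10.1 + 7.2 = 17.3

31.7000 + 17.3000i


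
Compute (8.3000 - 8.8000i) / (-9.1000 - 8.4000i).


Conjugate of z2 = -9.1000 + 8.4000i
Numerator: (8.3000 - 8.8000i)(-9.1000 + 8.4000i) = -1.6100 + 149.8000i
Denominator: (-9.1)^2 + (-8.4)^2 = 153.37
Result = (-1.6100 + 149.8000i)/153.37

-0.0105 + 0.9767i


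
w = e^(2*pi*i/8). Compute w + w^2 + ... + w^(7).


With w = e^(2*pi*i/8), all 8 of the 8th roots of unity w^0 = 1, w, ..., w^(7) sum to 0: 1 + w + ... + w^(7) = (1 - w^8)/(1 - w) = 0 since w^8 = 1, w ≠ 1.
Removing the root 1: w + w^2 + ... + w^(7) = 0 - 1 = -1

Sum = -1


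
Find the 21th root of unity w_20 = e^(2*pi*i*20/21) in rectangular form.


Angle = 360*20/21 = 342.8571°
a = cos(342.8571°) = 0.9556
b = sin(342.8571°) = -0.2948

0.9556 - 0.2948i


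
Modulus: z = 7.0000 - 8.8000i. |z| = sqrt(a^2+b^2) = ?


|z| = sqrt(7^2 + (-8.8)^2) = sqrt(49 + 77.44) = sqrt(126.44) = 11.2446

|z| = 11.2446


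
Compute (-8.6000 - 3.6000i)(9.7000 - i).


Real = -8.6*9.7 - (-3.6)*(-1) = -83.42 - 3.6 = -87.02
Imag = -8.6*(-1) + 9.7*(-3.6) = 8.6 - (34.92) = -26.32

-87.0200 - 26.3200i


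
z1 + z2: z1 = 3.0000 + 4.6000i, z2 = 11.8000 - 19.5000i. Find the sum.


Real: 3 + 11.8 = 14.8
Imag: 4.6 - 19.5 = -14.9

14.8000 - 14.9000i


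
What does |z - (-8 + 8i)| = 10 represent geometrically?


|z - z0| = r is a circle with center z0 and radius r.
Center = (-8, 8), radius = 10

Circle with center (-8, 8) and radius 10


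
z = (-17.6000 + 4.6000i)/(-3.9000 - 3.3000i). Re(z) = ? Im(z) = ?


Multiply by conjugate: (-17.6000 + 4.6000i)(-3.9000 + 3.3000i) / ((-3.9)^2 + (-3.3)^2)
Numerator real = -17.6*(-3.9) + 4.6*(-3.3) = 53.46
Numerator imag = 4.6*(-3.9) - (-17.6)*(-3.3) = -76.02
Denominator = 26.1
Re(z) = 53.46/26.1 = 2.0483
Im(z) = -76.02/26.1 = -2.9126

Re(z) = 2.0483, Im(z) = -2.9126


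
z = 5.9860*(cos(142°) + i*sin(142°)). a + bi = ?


a = 5.9860*cos(142°) = 5.9860*(-0.788) = -4.7170
b = 5.9860*sin(142°) = 5.9860*0.61566 = 3.6853

-4.7170 + 3.6853i


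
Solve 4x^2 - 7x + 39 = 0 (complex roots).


disc = (-7)^2 - 4*4*39 = 49 - 624 = -575
sqrt(|disc|) = sqrt(575) = 23.9792
Real part = 7/(2*4) = 0.8750
Imag part = 23.9792/(2*4) = 2.9974

0.8750 ± 2.9974i


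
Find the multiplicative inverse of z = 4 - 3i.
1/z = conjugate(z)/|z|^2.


|z|^2 = 16+9 = 25
1/z = (4 + 3i)/25

1/z = 0.1600 + 0.1200i


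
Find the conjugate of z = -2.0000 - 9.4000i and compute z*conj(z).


z_bar = -2.0000 + 9.4000i
z*z_bar = (-2)^2 + (-9.4)^2 = 4 + 88.36 = 92.36

z_bar = -2.0000 + 9.4000i, z*z_bar = 92.36


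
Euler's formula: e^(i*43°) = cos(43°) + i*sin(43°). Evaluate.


cos(43°) = 0.7314
sin(43°) = 0.6820

e^(i*43°) = 0.7314 + 0.6820i


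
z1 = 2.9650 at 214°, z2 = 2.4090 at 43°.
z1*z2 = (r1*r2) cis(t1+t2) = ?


r = 2.9650 * 2.4090 = 7.1427
theta = 214° + 43° = 257° = 257° (mod 360)

7.1427 cis(257°)


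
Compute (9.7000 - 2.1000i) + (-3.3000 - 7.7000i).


Real: 9.7 - 3.3 = 6.4
Imag: -2.1 - 7.7 = -9.8

6.4000 - 9.8000i


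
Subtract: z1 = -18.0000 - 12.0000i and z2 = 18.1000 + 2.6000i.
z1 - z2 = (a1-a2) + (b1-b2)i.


Real: -18 - 18.1 = -36.1
Imag: -12 - 2.6 = -14.6

-36.1000 - 14.6000i


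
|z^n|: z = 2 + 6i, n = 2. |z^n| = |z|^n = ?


|z| = sqrt(4+36) = sqrt(40) = 6.3246
|z^2| = |z|^2 = (sqrt(40))^2 = 40

|z^2| = 40


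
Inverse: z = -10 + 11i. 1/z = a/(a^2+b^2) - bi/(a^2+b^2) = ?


|z|^2 = 100+121 = 221
1/z = (-10 - 11i)/221

1/z = -0.0452 - 0.0498i


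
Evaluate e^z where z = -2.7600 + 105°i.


e^-2.7600 = 0.0633
cos(105°) = -0.2588
sin(105°) = 0.9659
Real = 0.0633*(-0.2588) = -0.0164
Imag = 0.0633*0.9659 = 0.0611

-0.0164 + 0.0611i


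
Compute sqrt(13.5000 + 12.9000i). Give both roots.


|z| = sqrt(182.25+166.41) = 18.6724
sqrt((|z|+a)/2) = sqrt((18.6724+13.5)/2) = sqrt(16.0862) = 4.0108
sqrt((|z|-a)/2) = sqrt((18.6724-13.5)/2) = sqrt(2.5862) = 1.6082

±(4.0108 + 1.6082i) i.e. 4.0108 + 1.6082i and -4.0108 - 1.6082i


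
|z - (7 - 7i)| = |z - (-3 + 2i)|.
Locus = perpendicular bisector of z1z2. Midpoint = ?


Equal distances means the locus is the perpendicular bisector of z1 and z2.
Midpoint = ((7+(-3))/2, (-7+2)/2) = (2.0000, -2.5000)

Perpendicular bisector through (2.0000, -2.5000)


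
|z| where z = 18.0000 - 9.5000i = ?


|z| = sqrt(18^2 + (-9.5)^2) = sqrt(324 + 90.25) = sqrt(414.25) = 20.3531

|z| = 20.3531


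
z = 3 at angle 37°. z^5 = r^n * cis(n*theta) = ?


r^5 = 3^5 = 243
n*theta = 5*37° = 185° = 185° (mod 360)
a = 243*cos(185°) = -242.0753
b = 243*sin(185°) = -21.1788

243 cis(185°) = -242.0753 - 21.1788i


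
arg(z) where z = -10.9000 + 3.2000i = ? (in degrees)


Re = -10.9, Im = 3.2
arg = atan2(3.2, -10.9) = 163.6389 degrees

arg(z) = 163.6389 degrees


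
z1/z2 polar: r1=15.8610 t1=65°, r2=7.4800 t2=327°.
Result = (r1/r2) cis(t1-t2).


r = 15.8610 / 7.4800 = 2.1205
theta = 65° - 327° = -262° = 98° (mod 360)

2.1205 cis(98°)


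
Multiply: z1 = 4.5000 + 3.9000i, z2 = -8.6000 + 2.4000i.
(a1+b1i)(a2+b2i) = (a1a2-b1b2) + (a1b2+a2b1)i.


Real = 4.5*(-8.6) - 3.9*2.4 = -38.7 - 9.36 = -48.06
Imag = 4.5*2.4 - (8.6)*3.9 = 10.8 - (33.54) = -22.74

-48.0600 - 22.7400i


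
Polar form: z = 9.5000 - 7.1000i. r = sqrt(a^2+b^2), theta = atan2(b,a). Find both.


r = sqrt(90.25+50.41) = sqrt(140.66) = 11.8600
theta = atan2(-7.1, 9.5) = -36.7733 degrees

r = 11.8600, theta = -36.7733 degrees


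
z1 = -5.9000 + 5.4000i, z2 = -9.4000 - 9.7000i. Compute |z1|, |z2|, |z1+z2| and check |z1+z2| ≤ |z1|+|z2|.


|z1| = sqrt((-5.9)^2 + 5.4^2) = sqrt(63.97) = 7.9981
|z2| = sqrt((-9.4)^2 + (-9.7)^2) = sqrt(182.45) = 13.5074
z1+z2 = -15.3000 - 4.3000i
|z1+z2| = sqrt(252.58) = 15.8928
|z1|+|z2| = 7.9981 + 13.5074 = 21.5055

|z1+z2| = 15.8928 ≤ |z1|+|z2| = 21.5055 (verified)


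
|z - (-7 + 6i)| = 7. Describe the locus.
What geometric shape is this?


|z - z0| = r is a circle with center z0 and radius r.
Center = (-7, 6), radius = 7

Circle with center (-7, 6) and radius 7


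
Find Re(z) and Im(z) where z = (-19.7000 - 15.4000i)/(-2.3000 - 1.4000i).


Multiply by conjugate: (-19.7000 - 15.4000i)(-2.3000 + 1.4000i) / ((-2.3)^2 + (-1.4)^2)
Numerator real = -19.7*(-2.3) - (15.4)*(-1.4) = 66.87
Numerator imag = -15.4*(-2.3) - (-19.7)*(-1.4) = 7.84
Denominator = 7.25
Re(z) = 66.87/7.25 = 9.2234
Im(z) = 7.84/7.25 = 1.0814

Re(z) = 9.2234, Im(z) = 1.0814


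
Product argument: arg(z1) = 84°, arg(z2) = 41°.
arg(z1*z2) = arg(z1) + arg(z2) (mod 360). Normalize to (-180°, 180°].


arg(z1*z2) = 84° + 41° = 125°
Normalized to (-180°, 180°]: 125°

125°


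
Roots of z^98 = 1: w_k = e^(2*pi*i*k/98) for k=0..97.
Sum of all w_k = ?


The sum of all 98th roots of unity is 0.
Geometric series: (1 - w^98)/(1 - w) = (1-1)/(1-w) = 0 since w^98 = 1, w ≠ 1.
Alternatively: coefficient of z^97 in z^98 - 1 is 0.

0


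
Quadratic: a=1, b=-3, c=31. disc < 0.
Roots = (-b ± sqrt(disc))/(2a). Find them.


disc = (-3)^2 - 4*1*31 = 9 - 124 = -115
sqrt(|disc|) = sqrt(115) = 10.7238
Real part = 3/(2*1) = 1.5000
Imag part = 10.7238/(2*1) = 5.3619

1.5000 ± 5.3619i


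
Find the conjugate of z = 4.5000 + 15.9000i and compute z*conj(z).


z_bar = 4.5000 - 15.9000i
z*z_bar = 4.5^2 + 15.9^2 = 20.25 + 252.81 = 273.06

z_bar = 4.5000 - 15.9000i, z*z_bar = 273.06


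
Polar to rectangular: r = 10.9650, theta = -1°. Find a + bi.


a = 10.9650*cos(-1°) = 10.9650*0.999848 = 10.9633
b = 10.9650*sin(-1°) = 10.9650*(-0.017452) = -0.1914

10.9633 - 0.1914i


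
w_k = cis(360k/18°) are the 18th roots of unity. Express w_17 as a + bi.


Angle = 360*17/18 = 340°
a = cos(340°) = 0.9397
b = sin(340°) = -0.3420

0.9397 - 0.3420i


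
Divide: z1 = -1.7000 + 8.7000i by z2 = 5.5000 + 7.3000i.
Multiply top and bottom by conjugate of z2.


Conjugate of z2 = 5.5000 - 7.3000i
Numerator: (-1.7000 + 8.7000i)(5.5000 - 7.3000i) = 54.1600 + 60.2600i
Denominator: 5.5^2 + 7.3^2 = 83.54
Result = (54.1600 + 60.2600i)/83.54

0.6483 + 0.7213i


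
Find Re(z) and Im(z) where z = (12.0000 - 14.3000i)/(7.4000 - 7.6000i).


Multiply by conjugate: (12.0000 - 14.3000i)(7.4000 + 7.6000i) / (7.4^2 + (-7.6)^2)
Numerator real = 12*7.4 - (14.3)*(-7.6) = 197.48
Numerator imag = -14.3*7.4 - 12*(-7.6) = -14.62
Denominator = 112.52
Re(z) = 197.48/112.52 = 1.7551
Im(z) = -14.62/112.52 = -0.1299

Re(z) = 1.7551, Im(z) = -0.1299


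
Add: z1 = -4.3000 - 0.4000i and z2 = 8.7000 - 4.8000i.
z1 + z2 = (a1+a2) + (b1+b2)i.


Real: -4.3 + 8.7 = 4.4
Imag: -0.4 - 4.8 = -5.2

4.4000 - 5.2000i


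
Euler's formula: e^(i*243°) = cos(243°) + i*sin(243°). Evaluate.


cos(243°) = -0.4540
sin(243°) = -0.8910

e^(i*243°) = -0.4540 - 0.8910i


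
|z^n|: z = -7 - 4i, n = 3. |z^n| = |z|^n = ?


|z| = sqrt(49+16) = sqrt(65) = 8.0623
|z^3| = |z|^3 = (sqrt(65))^3 = 65*sqrt(65)

|z^3| = 65*sqrt(65) ≈ 524.0468


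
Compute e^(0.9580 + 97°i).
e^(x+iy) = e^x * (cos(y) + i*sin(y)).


e^0.9580 = 2.60648
cos(97°) = -0.121869
sin(97°) = 0.99255
Real = 2.60648*(-0.121869) = -0.3176
Imag = 2.60648*0.99255 = 2.5871

-0.3176 + 2.5871i


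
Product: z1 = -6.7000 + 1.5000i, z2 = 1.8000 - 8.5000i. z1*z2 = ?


Real = -6.7*1.8 - 1.5*(-8.5) = -12.06 - (-12.75) = 0.69
Imag = -6.7*(-8.5) + 1.8*1.5 = 56.95 + 2.7 = 59.65

0.6900 + 59.6500i


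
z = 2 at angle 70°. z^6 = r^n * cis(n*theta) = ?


r^6 = 2^6 = 64
n*theta = 6*70° = 420° = 60° (mod 360)
a = 64*cos(60°) = 32.0000
b = 64*sin(60°) = 55.4256

64 cis(60°) = 32.0000 + 55.4256i


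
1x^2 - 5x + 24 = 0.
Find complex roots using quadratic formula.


disc = (-5)^2 - 4*1*24 = 25 - 96 = -71
sqrt(|disc|) = sqrt(71) = 8.4261
Real part = 5/(2*1) = 2.5000
Imag part = 8.4261/(2*1) = 4.2131

2.5000 ± 4.2131i


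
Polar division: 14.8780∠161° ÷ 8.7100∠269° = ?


r = 14.8780 / 8.7100 = 1.7082
theta = 161° - 269° = -108° = 252° (mod 360)

1.7082 cis(252°)


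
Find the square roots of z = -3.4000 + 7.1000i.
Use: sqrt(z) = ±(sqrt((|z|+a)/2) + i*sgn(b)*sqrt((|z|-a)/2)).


|z| = sqrt(11.56+50.41) = 7.8721
sqrt((|z|+a)/2) = sqrt((7.8721+(-3.4))/2) = sqrt(2.2361) = 1.4953
sqrt((|z|-a)/2) = sqrt((7.8721-(-3.4))/2) = sqrt(5.6361) = 2.3740

±(1.4953 + 2.3740i) i.e. 1.4953 + 2.3740i and -1.4953 - 2.3740i


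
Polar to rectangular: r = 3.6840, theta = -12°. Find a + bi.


a = 3.6840*cos(-12°) = 3.6840*0.97815 = 3.6035
b = 3.6840*sin(-12°) = 3.6840*(-0.2079) = -0.7659

3.6035 - 0.7659i


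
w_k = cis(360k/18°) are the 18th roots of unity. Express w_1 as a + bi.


Angle = 360*1/18 = 20°
a = cos(20°) = 0.9397
b = sin(20°) = 0.3420

0.9397 + 0.3420i


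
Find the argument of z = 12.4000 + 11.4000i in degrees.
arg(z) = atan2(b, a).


Re = 12.4, Im = 11.4
arg = atan2(11.4, 12.4) = 42.5940 degrees

arg(z) = 42.5940 degrees


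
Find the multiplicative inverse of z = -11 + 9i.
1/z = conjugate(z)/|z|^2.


|z|^2 = 121+81 = 202
1/z = (-11 - 9i)/202

1/z = -0.0545 - 0.0446i


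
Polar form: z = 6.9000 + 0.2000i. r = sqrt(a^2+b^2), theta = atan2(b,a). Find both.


r = sqrt(47.61+0.04) = sqrt(47.65) = 6.9029
theta = atan2(0.2, 6.9) = 1.6603 degrees

r = 6.9029, theta = 1.6603 degrees


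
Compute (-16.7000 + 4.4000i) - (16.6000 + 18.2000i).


Real: -16.7 - 16.6 = -33.3
Imag: 4.4 - 18.2 = -13.8

-33.3000 - 13.8000i


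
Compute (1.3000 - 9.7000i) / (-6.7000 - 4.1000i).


Conjugate of z2 = -6.7000 + 4.1000i
Numerator: (1.3000 - 9.7000i)(-6.7000 + 4.1000i) = 31.0600 + 70.3200i
Denominator: (-6.7)^2 + (-4.1)^2 = 61.7
Result = (31.0600 + 70.3200i)/61.7

0.5034 + 1.1397i


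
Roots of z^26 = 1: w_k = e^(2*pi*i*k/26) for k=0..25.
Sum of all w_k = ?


The sum of all 26th roots of unity is 0.
Geometric series: (1 - w^26)/(1 - w) = (1-1)/(1-w) = 0 since w^26 = 1, w ≠ 1.
Alternatively: coefficient of z^25 in z^26 - 1 is 0.

0


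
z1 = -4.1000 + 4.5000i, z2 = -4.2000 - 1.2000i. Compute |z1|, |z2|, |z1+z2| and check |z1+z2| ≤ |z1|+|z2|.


|z1| = sqrt((-4.1)^2 + 4.5^2) = sqrt(37.06) = 6.0877
|z2| = sqrt((-4.2)^2 + (-1.2)^2) = sqrt(19.08) = 4.3681
z1+z2 = -8.3000 + 3.3000i
|z1+z2| = sqrt(79.78) = 8.9320
|z1|+|z2| = 6.0877 + 4.3681 = 10.4558

|z1+z2| = 8.9320 ≤ |z1|+|z2| = 10.4558 (verified)


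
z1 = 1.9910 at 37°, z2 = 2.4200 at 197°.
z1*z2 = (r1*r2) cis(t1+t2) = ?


r = 1.9910 * 2.4200 = 4.8182
theta = 37° + 197° = 234° = 234° (mod 360)

4.8182 cis(234°)


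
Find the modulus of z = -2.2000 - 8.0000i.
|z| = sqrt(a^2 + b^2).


|z| = sqrt((-2.2)^2 + (-8)^2) = sqrt(4.84 + 64) = sqrt(68.84) = 8.2970

|z| = 8.2970


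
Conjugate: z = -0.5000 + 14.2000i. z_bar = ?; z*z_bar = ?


z_bar = -0.5000 - 14.2000i
z*z_bar = (-0.5)^2 + 14.2^2 = 0.25 + 201.64 = 201.89

z_bar = -0.5000 - 14.2000i, z*z_bar = 201.89


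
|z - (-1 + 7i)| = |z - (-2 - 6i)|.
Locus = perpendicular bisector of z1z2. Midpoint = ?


Equal distances means the locus is the perpendicular bisector of z1 and z2.
Midpoint = ((-1+(-2))/2, (7+(-6))/2) = (-1.5000, 0.5000)

Perpendicular bisector through (-1.5000, 0.5000)


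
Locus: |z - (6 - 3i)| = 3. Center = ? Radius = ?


|z - z0| = r is a circle with center z0 and radius r.
Center = (6, -3), radius = 3

Circle with center (6, -3) and radius 3


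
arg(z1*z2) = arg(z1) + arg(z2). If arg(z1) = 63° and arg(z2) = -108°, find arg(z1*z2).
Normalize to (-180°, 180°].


arg(z1*z2) = 63° - 108° = -45°
Normalized to (-180°, 180°]: -45°

-45°


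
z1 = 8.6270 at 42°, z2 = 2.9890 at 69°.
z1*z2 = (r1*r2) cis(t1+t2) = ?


r = 8.6270 * 2.9890 = 25.7861
theta = 42° + 69° = 111° = 111° (mod 360)

25.7861 cis(111°)


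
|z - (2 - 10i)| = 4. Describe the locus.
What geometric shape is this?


|z - z0| = r is a circle with center z0 and radius r.
Center = (2, -10), radius = 4

Circle with center (2, -10) and radius 4


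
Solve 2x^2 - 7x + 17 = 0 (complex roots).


disc = (-7)^2 - 4*2*17 = 49 - 136 = -87
sqrt(|disc|) = sqrt(87) = 9.3274
Real part = 7/(2*2) = 1.7500
Imag part = 9.3274/(2*2) = 2.3318

1.7500 ± 2.3318i


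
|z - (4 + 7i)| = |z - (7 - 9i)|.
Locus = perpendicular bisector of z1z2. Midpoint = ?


Equal distances means the locus is the perpendicular bisector of z1 and z2.
Midpoint = ((4+7)/2, (7+(-9))/2) = (5.5000, -1.0000)

Perpendicular bisector through (5.5000, -1.0000)


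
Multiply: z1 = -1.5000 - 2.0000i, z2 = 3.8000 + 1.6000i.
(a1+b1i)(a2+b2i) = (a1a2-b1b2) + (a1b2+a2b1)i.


Real = -1.5*3.8 - (-2)*1.6 = -5.7 - (-3.2) = -2.5
Imag = -1.5*1.6 + 3.8*(-2) = -2.4 - (7.6) = -10

-2.5000 - 10.0000i


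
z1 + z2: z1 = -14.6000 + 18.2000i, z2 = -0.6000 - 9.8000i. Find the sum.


Real: -14.6 - 0.6 = -15.2
Imag: 18.2 - 9.8 = 8.4

-15.2000 + 8.4000i


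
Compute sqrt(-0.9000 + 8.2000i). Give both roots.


|z| = sqrt(0.81+67.24) = 8.2492
sqrt((|z|+a)/2) = sqrt((8.2492+(-0.9))/2) = sqrt(3.6746) = 1.9169
sqrt((|z|-a)/2) = sqrt((8.2492-(-0.9))/2) = sqrt(4.5746) = 2.1388

±(1.9169 + 2.1388i) i.e. 1.9169 + 2.1388i and -1.9169 - 2.1388i


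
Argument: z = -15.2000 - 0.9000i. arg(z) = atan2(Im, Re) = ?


Re = -15.2, Im = -0.9
arg = atan2(-0.9, -15.2) = -176.6114 degrees

arg(z) = -176.6114 degrees


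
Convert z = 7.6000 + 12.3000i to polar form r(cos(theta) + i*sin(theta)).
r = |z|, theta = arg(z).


r = sqrt(57.76+151.29) = sqrt(209.05) = 14.4586
theta = atan2(12.3, 7.6) = 58.2887 degrees

r = 14.4586, theta = 58.2887 degrees


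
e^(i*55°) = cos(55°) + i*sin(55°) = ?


cos(55°) = 0.5736
sin(55°) = 0.8192

e^(i*55°) = 0.5736 + 0.8192i


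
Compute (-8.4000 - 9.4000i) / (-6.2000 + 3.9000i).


Conjugate of z2 = -6.2000 - 3.9000i
Numerator: (-8.4000 - 9.4000i)(-6.2000 - 3.9000i) = 15.4200 + 91.0400i
Denominator: (-6.2)^2 + 3.9^2 = 53.65
Result = (15.4200 + 91.0400i)/53.65

0.2874 + 1.6969i


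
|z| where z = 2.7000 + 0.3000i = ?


|z| = sqrt(2.7^2 + 0.3^2) = sqrt(7.29 + 0.09) = sqrt(7.38) = 2.7166

|z| = 2.7166


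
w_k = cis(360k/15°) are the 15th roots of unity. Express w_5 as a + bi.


Angle = 360*5/15 = 120°
a = cos(120°) = -0.5000
b = sin(120°) = 0.8660

-0.5000 + 0.8660i


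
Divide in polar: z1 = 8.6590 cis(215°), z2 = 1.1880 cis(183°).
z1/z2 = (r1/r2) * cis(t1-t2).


r = 8.6590 / 1.1880 = 7.2887
theta = 215° - 183° = 32° = 32° (mod 360)

7.2887 cis(32°)


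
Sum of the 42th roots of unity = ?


The sum of all 42th roots of unity is 0.
Geometric series: (1 - w^42)/(1 - w) = (1-1)/(1-w) = 0 since w^42 = 1, w ≠ 1.
Alternatively: coefficient of z^41 in z^42 - 1 is 0.

0


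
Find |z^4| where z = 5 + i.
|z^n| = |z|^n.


|z| = sqrt(25+1) = sqrt(26) = 5.0990
|z^4| = |z|^4 = (sqrt(26))^4 = 26^2 = 676

|z^4| = 676


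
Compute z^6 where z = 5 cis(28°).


r^6 = 5^6 = 15625
n*theta = 6*28° = 168° = 168° (mod 360)
a = 15625*cos(168°) = -15283.5563
b = 15625*sin(168°) = 3248.6202

15625 cis(168°) = -15283.5563 + 3248.6202i


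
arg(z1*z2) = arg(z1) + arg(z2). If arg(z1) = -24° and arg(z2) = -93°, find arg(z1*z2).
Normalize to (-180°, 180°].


arg(z1*z2) = -24° - 93° = -117°
Normalized to (-180°, 180°]: -117°

-117°


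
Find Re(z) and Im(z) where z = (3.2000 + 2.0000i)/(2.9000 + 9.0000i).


Multiply by conjugate: (3.2000 + 2.0000i)(2.9000 - 9.0000i) / (2.9^2 + 9^2)
Numerator real = 3.2*2.9 + 2*9 = 27.28
Numerator imag = 2*2.9 - 3.2*9 = -23
Denominator = 89.41
Re(z) = 27.28/89.41 = 0.3051
Im(z) = -23/89.41 = -0.2572

Re(z) = 0.3051, Im(z) = -0.2572


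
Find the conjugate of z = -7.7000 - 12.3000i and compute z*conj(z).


z_bar = -7.7000 + 12.3000i
z*z_bar = (-7.7)^2 + (-12.3)^2 = 59.29 + 151.29 = 210.58

z_bar = -7.7000 + 12.3000i, z*z_bar = 210.58


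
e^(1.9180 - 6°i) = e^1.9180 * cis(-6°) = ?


e^1.9180 = 6.8073
cos(-6°) = 0.99452
sin(-6°) = -0.10453
Real = 6.8073*0.99452 = 6.7700
Imag = 6.8073*(-0.10453) = -0.7116

6.7700 - 0.7116i


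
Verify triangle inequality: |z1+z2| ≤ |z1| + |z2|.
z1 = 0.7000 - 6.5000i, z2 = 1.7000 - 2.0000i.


|z1| = sqrt(0.7^2 + (-6.5)^2) = sqrt(42.74) = 6.5376
|z2| = sqrt(1.7^2 + (-2)^2) = sqrt(6.89) = 2.6249
z1+z2 = 2.4000 - 8.5000i
|z1+z2| = sqrt(78.01) = 8.8323
|z1|+|z2| = 6.5376 + 2.6249 = 9.1625

|z1+z2| = 8.8323 ≤ |z1|+|z2| = 9.1625 (verified)


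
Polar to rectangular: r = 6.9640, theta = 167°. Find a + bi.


a = 6.9640*cos(167°) = 6.9640*(-0.97437) = -6.7855
b = 6.9640*sin(167°) = 6.9640*0.22495 = 1.5666

-6.7855 + 1.5666i


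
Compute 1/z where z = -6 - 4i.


|z|^2 = 36+16 = 52
1/z = (-6 + 4i)/52

1/z = -0.1154 + 0.0769i


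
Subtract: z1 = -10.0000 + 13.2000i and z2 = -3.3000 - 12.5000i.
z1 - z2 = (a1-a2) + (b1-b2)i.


Real: -10 + 3.3 = -6.7
Imag: 13.2 + 12.5 = 25.7

-6.7000 + 25.7000i


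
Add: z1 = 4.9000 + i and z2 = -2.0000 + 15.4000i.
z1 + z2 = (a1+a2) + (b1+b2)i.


Real: 4.9 - 2 = 2.9
Imag: 1 + 15.4 = 16.4

2.9000 + 16.4000i


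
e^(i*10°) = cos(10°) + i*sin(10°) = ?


cos(10°) = 0.9848
sin(10°) = 0.1736

e^(i*10°) = 0.9848 + 0.1736i


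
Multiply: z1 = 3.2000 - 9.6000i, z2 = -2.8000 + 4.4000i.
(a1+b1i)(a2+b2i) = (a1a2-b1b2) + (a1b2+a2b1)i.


Real = 3.2*(-2.8) - (-9.6)*4.4 = -8.96 - (-42.24) = 33.28
Imag = 3.2*4.4 - (2.8)*(-9.6) = 14.08 + 26.88 = 40.96

33.2800 + 40.9600i


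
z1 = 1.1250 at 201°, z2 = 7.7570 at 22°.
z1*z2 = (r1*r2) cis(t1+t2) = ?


r = 1.1250 * 7.7570 = 8.7266
theta = 201° + 22° = 223° = 223° (mod 360)

8.7266 cis(223°)


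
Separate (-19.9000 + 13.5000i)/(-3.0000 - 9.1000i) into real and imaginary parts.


Multiply by conjugate: (-19.9000 + 13.5000i)(-3.0000 + 9.1000i) / ((-3)^2 + (-9.1)^2)
Numerator real = -19.9*(-3) + 13.5*(-9.1) = -63.15
Numerator imag = 13.5*(-3) - (-19.9)*(-9.1) = -221.59
Denominator = 91.81
Re(z) = -63.15/91.81 = -0.6878
Im(z) = -221.59/91.81 = -2.4136

Re(z) = -0.6878, Im(z) = -2.4136


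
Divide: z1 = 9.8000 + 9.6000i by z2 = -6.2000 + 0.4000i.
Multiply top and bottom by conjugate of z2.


Conjugate of z2 = -6.2000 - 0.4000i
Numerator: (9.8000 + 9.6000i)(-6.2000 - 0.4000i) = -56.9200 - 63.4400i
Denominator: (-6.2)^2 + 0.4^2 = 38.6
Result = (-56.9200 - 63.4400i)/38.6

-1.4746 - 1.6435i


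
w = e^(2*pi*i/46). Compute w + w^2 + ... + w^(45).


With w = e^(2*pi*i/46), all 46 of the 46th roots of unity w^0 = 1, w, ..., w^(45) sum to 0: 1 + w + ... + w^(45) = (1 - w^46)/(1 - w) = 0 since w^46 = 1, w ≠ 1.
Removing the root 1: w + w^2 + ... + w^(45) = 0 - 1 = -1

Sum = -1


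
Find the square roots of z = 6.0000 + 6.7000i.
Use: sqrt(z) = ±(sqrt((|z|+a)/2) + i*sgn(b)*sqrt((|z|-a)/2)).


|z| = sqrt(36+44.89) = 8.9939
sqrt((|z|+a)/2) = sqrt((8.9939+6)/2) = sqrt(7.4969) = 2.7381
sqrt((|z|-a)/2) = sqrt((8.9939-6)/2) = sqrt(1.4969) = 1.2235

±(2.7381 + 1.2235i) i.e. 2.7381 + 1.2235i and -2.7381 - 1.2235i


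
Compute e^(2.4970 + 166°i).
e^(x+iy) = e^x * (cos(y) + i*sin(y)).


e^2.4970 = 12.1460
cos(166°) = -0.970296
sin(166°) = 0.24192
Real = 12.1460*(-0.970296) = -11.7852
Imag = 12.1460*0.24192 = 2.9384

-11.7852 + 2.9384i


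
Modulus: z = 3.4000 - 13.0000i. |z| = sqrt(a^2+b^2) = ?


|z| = sqrt(3.4^2 + (-13)^2) = sqrt(11.56 + 169) = sqrt(180.56) = 13.4373

|z| = 13.4373


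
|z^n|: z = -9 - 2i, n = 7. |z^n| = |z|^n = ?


|z| = sqrt(81+4) = sqrt(85) = 9.2195
|z^7| = |z|^7 = (sqrt(85))^7 = 85^3 * sqrt(85) = 614125*sqrt(85)

|z^7| = 614125*sqrt(85) ≈ 5661952.7398


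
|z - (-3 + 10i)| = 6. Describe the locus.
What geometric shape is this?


|z - z0| = r is a circle with center z0 and radius r.
Center = (-3, 10), radius = 6

Circle with center (-3, 10) and radius 6


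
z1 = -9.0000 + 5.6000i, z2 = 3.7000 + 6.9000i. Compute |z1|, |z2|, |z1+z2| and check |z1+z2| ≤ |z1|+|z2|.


|z1| = sqrt((-9)^2 + 5.6^2) = sqrt(112.36) = 10.6000
|z2| = sqrt(3.7^2 + 6.9^2) = sqrt(61.3) = 7.8294
z1+z2 = -5.3000 + 12.5000i
|z1+z2| = sqrt(184.34) = 13.5772
|z1|+|z2| = 10.6000 + 7.8294 = 18.4294

|z1+z2| = 13.5772 ≤ |z1|+|z2| = 18.4294 (verified)


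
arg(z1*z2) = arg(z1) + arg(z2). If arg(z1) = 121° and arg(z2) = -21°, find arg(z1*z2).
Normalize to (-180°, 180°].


arg(z1*z2) = 121° - 21° = 100°
Normalized to (-180°, 180°]: 100°

100°


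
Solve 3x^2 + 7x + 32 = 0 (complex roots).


disc = 7^2 - 4*3*32 = 49 - 384 = -335
sqrt(|disc|) = sqrt(335) = 18.3030
Real part = -7/(2*3) = -1.1667
Imag part = 18.3030/(2*3) = 3.0505

-1.1667 ± 3.0505i


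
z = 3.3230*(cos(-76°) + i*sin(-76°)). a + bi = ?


a = 3.3230*cos(-76°) = 3.3230*0.24192 = 0.8039
b = 3.3230*sin(-76°) = 3.3230*(-0.9703) = -3.2243

0.8039 - 3.2243i


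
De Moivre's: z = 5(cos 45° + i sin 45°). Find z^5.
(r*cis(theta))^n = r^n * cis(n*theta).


r^5 = 5^5 = 3125
n*theta = 5*45° = 225° = 225° (mod 360)
a = 3125*cos(225°) = -2209.7087
b = 3125*sin(225°) = -2209.7087

3125 cis(225°) = -2209.7087 - 2209.7087i


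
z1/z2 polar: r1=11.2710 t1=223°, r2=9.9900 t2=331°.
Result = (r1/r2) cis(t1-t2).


r = 11.2710 / 9.9900 = 1.1282
theta = 223° - 331° = -108° = 252° (mod 360)

1.1282 cis(252°)


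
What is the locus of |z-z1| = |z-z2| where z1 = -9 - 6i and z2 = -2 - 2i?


Equal distances means the locus is the perpendicular bisector of z1 and z2.
Midpoint = ((-9+(-2))/2, (-6+(-2))/2) = (-5.5000, -4.0000)

Perpendicular bisector through (-5.5000, -4.0000)


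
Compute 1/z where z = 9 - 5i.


|z|^2 = 81+25 = 106
1/z = (9 + 5i)/106

1/z = 0.0849 + 0.0472i


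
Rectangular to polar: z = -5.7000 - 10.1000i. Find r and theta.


r = sqrt(32.49+102.01) = sqrt(134.5) = 11.5974
theta = atan2(-10.1, -5.7) = -119.4385 degrees

r = 11.5974, theta = -119.4385 degrees


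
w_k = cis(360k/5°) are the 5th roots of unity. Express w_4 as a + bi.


Angle = 360*4/5 = 288°
a = cos(288°) = 0.3090
b = sin(288°) = -0.9511

0.3090 - 0.9511i


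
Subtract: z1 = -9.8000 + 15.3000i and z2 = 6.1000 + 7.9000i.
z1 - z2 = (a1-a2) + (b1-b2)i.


Real: -9.8 - 6.1 = -15.9
Imag: 15.3 - 7.9 = 7.4

-15.9000 + 7.4000i


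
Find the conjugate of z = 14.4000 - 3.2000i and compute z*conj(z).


z_bar = 14.4000 + 3.2000i
z*z_bar = 14.4^2 + (-3.2)^2 = 207.36 + 10.24 = 217.6

z_bar = 14.4000 + 3.2000i, z*z_bar = 217.6


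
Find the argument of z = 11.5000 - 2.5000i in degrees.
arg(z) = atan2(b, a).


Re = 11.5, Im = -2.5
arg = atan2(-2.5, 11.5) = -12.2648 degrees

arg(z) = -12.2648 degrees


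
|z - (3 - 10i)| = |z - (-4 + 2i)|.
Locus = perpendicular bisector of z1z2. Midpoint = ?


Equal distances means the locus is the perpendicular bisector of z1 and z2.
Midpoint = ((3+(-4))/2, (-10+2)/2) = (-0.5000, -4.0000)

Perpendicular bisector through (-0.5000, -4.0000)


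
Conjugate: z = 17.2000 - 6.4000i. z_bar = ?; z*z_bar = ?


z_bar = 17.2000 + 6.4000i
z*z_bar = 17.2^2 + (-6.4)^2 = 295.84 + 40.96 = 336.8

z_bar = 17.2000 + 6.4000i, z*z_bar = 336.8


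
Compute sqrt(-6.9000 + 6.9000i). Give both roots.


|z| = sqrt(47.61+47.61) = 9.7581
sqrt((|z|+a)/2) = sqrt((9.7581+(-6.9))/2) = sqrt(1.4290) = 1.1954
sqrt((|z|-a)/2) = sqrt((9.7581-(-6.9))/2) = sqrt(8.3290) = 2.8860

±(1.1954 + 2.8860i) i.e. 1.1954 + 2.8860i and -1.1954 - 2.8860i


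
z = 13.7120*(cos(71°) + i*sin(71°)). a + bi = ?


a = 13.7120*cos(71°) = 13.7120*0.32557 = 4.4642
b = 13.7120*sin(71°) = 13.7120*0.94552 = 12.9650

4.4642 + 12.9650i


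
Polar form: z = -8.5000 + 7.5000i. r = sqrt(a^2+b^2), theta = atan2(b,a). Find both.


r = sqrt(72.25+56.25) = sqrt(128.5) = 11.3358
theta = atan2(7.5, -8.5) = 138.5763 degrees

r = 11.3358, theta = 138.5763 degrees


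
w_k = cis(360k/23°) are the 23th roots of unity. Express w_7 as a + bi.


Angle = 360*7/23 = 109.5652°
a = cos(109.5652°) = -0.3349
b = sin(109.5652°) = 0.9423

-0.3349 + 0.9423i


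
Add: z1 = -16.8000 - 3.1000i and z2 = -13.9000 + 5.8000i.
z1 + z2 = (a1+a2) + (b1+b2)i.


Real: -16.8 - 13.9 = -30.7
Imag: -3.1 + 5.8 = 2.7

-30.7000 + 2.7000i


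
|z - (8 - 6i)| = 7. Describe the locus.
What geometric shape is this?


|z - z0| = r is a circle with center z0 and radius r.
Center = (8, -6), radius = 7

Circle with center (8, -6) and radius 7


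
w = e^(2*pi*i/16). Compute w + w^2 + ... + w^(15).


With w = e^(2*pi*i/16), all 16 of the 16th roots of unity w^0 = 1, w, ..., w^(15) sum to 0: 1 + w + ... + w^(15) = (1 - w^16)/(1 - w) = 0 since w^16 = 1, w ≠ 1.
Removing the root 1: w + w^2 + ... + w^(15) = 0 - 1 = -1

Sum = -1


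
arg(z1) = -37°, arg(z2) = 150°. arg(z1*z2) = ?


arg(z1*z2) = -37° + 150° = 113°
Normalized to (-180°, 180°]: 113°

113°


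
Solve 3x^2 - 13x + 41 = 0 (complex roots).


disc = (-13)^2 - 4*3*41 = 169 - 492 = -323
sqrt(|disc|) = sqrt(323) = 17.9722
Real part = 13/(2*3) = 2.1667
Imag part = 17.9722/(2*3) = 2.9954

2.1667 ± 2.9954i


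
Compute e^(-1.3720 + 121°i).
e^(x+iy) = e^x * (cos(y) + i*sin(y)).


e^-1.3720 = 0.2536
cos(121°) = -0.515
sin(121°) = 0.8572
Real = 0.2536*(-0.515) = -0.1306
Imag = 0.2536*0.8572 = 0.2174

-0.1306 + 0.2174i


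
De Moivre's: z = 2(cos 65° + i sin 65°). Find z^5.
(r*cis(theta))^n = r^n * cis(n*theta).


r^5 = 2^5 = 32
n*theta = 5*65° = 325° = 325° (mod 360)
a = 32*cos(325°) = 26.2129
b = 32*sin(325°) = -18.3544

32 cis(325°) = 26.2129 - 18.3544i


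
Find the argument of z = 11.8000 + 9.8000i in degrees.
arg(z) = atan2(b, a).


Re = 11.8, Im = 9.8
arg = atan2(9.8, 11.8) = 39.7099 degrees

arg(z) = 39.7099 degrees


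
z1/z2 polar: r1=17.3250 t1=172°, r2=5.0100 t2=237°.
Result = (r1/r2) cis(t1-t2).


r = 17.3250 / 5.0100 = 3.4581
theta = 172° - 237° = -65° = 295° (mod 360)

3.4581 cis(295°)


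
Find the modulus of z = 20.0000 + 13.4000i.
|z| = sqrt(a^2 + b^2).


|z| = sqrt(20^2 + 13.4^2) = sqrt(400 + 179.56) = sqrt(579.56) = 24.0741

|z| = 24.0741


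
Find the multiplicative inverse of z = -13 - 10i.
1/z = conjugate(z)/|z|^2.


|z|^2 = 169+100 = 269
1/z = (-13 + 10i)/269

1/z = -0.0483 + 0.0372i


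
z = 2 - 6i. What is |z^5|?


|z| = sqrt(4+36) = sqrt(40) = 6.3246
|z^5| = |z|^5 = (sqrt(40))^5 = 40^2 * sqrt(40) = 1600*sqrt(40)

|z^5| = 1600*sqrt(40) ≈ 10119.2885


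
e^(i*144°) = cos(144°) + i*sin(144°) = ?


cos(144°) = -0.8090
sin(144°) = 0.5878

e^(i*144°) = -0.8090 + 0.5878i


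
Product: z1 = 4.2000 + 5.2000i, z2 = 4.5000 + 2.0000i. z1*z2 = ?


Real = 4.2*4.5 - 5.2*2 = 18.9 - 10.4 = 8.5
Imag = 4.2*2 + 4.5*5.2 = 8.4 + 23.4 = 31.8

8.5000 + 31.8000i


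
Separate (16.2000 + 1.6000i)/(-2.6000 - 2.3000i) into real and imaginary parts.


Multiply by conjugate: (16.2000 + 1.6000i)(-2.6000 + 2.3000i) / ((-2.6)^2 + (-2.3)^2)
Numerator real = 16.2*(-2.6) + 1.6*(-2.3) = -45.8
Numerator imag = 1.6*(-2.6) - 16.2*(-2.3) = 33.1
Denominator = 12.05
Re(z) = -45.8/12.05 = -3.8008
Im(z) = 33.1/12.05 = 2.7469

Re(z) = -3.8008, Im(z) = 2.7469


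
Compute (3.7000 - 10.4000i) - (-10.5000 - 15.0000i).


Real: 3.7 + 10.5 = 14.2
Imag: -10.4 + 15 = 4.6

14.2000 + 4.6000i


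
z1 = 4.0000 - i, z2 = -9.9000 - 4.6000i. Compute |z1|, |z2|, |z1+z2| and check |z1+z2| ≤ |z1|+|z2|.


|z1| = sqrt(4^2 + (-1)^2) = sqrt(17) = 4.1231
|z2| = sqrt((-9.9)^2 + (-4.6)^2) = sqrt(119.17) = 10.9165
z1+z2 = -5.9000 - 5.6000i
|z1+z2| = sqrt(66.17) = 8.1345
|z1|+|z2| = 4.1231 + 10.9165 = 15.0396

|z1+z2| = 8.1345 ≤ |z1|+|z2| = 15.0396 (verified)


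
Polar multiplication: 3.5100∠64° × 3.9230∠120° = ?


r = 3.5100 * 3.9230 = 13.7697
theta = 64° + 120° = 184° = 184° (mod 360)

13.7697 cis(184°)


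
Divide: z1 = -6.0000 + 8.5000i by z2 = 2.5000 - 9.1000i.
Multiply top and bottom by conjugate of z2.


Conjugate of z2 = 2.5000 + 9.1000i
Numerator: (-6.0000 + 8.5000i)(2.5000 + 9.1000i) = -92.3500 - 33.3500i
Denominator: 2.5^2 + (-9.1)^2 = 89.06
Result = (-92.3500 - 33.3500i)/89.06

-1.0369 - 0.3745i


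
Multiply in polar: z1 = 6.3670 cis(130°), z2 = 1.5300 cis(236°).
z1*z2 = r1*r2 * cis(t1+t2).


r = 6.3670 * 1.5300 = 9.7415
theta = 130° + 236° = 366° = 6° (mod 360)

9.7415 cis(6°)


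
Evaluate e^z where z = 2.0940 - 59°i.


e^2.0940 = 8.1173
cos(-59°) = 0.51504
sin(-59°) = -0.85717
Real = 8.1173*0.51504 = 4.1807
Imag = 8.1173*(-0.85717) = -6.9579

4.1807 - 6.9579i


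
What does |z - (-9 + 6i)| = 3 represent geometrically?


|z - z0| = r is a circle with center z0 and radius r.
Center = (-9, 6), radius = 3

Circle with center (-9, 6) and radius 3


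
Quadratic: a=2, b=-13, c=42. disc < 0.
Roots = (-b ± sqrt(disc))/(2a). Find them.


disc = (-13)^2 - 4*2*42 = 169 - 336 = -167
sqrt(|disc|) = sqrt(167) = 12.9228
Real part = 13/(2*2) = 3.2500
Imag part = 12.9228/(2*2) = 3.2307

3.2500 ± 3.2307i


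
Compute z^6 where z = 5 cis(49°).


r^6 = 5^6 = 15625
n*theta = 6*49° = 294° = 294° (mod 360)
a = 15625*cos(294°) = 6355.2600
b = 15625*sin(294°) = -14274.1478

15625 cis(294°) = 6355.2600 - 14274.1478i


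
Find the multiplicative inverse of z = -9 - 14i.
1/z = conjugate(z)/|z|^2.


|z|^2 = 81+196 = 277
1/z = (-9 + 14i)/277

1/z = -0.0325 + 0.0505i


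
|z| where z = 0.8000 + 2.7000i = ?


|z| = sqrt(0.8^2 + 2.7^2) = sqrt(0.64 + 7.29) = sqrt(7.93) = 2.8160

|z| = 2.8160


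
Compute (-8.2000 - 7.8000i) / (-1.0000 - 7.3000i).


Conjugate of z2 = -1.0000 + 7.3000i
Numerator: (-8.2000 - 7.8000i)(-1.0000 + 7.3000i) = 65.1400 - 52.0600i
Denominator: (-1)^2 + (-7.3)^2 = 54.29
Result = (65.1400 - 52.0600i)/54.29

1.1999 - 0.9589i


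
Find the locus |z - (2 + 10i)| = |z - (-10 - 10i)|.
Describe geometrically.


Equal distances means the locus is the perpendicular bisector of z1 and z2.
Midpoint = ((2+(-10))/2, (10+(-10))/2) = (-4.0000, 0)

Perpendicular bisector through (-4.0000, 0)


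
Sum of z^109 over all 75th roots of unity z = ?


The roots are w_k = w^k with w = e^(2*pi*i/75), and (w^k)^109 = (w^109)^k.
So S = 1 + u + u^2 + ... + u^(74) with u = w^109.
109 = 1*75 + 34, so 109 is not a multiple of 75: u = (w^75)^1 * w^34 = w^34 ≠ 1 (w is a primitive 75th root), while u^75 = (w^75)^109 = 1.
Geometric series: S = (1 - u^75)/(1 - u) = (1 - 1)/(1 - u) = 0

S = 0


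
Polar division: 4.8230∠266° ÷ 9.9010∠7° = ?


r = 4.8230 / 9.9010 = 0.4871
theta = 266° - 7° = 259° = 259° (mod 360)

0.4871 cis(259°)


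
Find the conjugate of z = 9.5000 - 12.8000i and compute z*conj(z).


z_bar = 9.5000 + 12.8000i
z*z_bar = 9.5^2 + (-12.8)^2 = 90.25 + 163.84 = 254.09

z_bar = 9.5000 + 12.8000i, z*z_bar = 254.09
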